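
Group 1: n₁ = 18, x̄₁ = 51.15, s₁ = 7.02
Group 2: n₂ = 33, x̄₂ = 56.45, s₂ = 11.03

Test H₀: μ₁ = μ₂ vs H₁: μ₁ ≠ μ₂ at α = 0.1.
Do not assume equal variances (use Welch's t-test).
Welch's two-sample t-test:
H₀: μ₁ = μ₂
H₁: μ₁ ≠ μ₂
s₁²/n₁ = 7.02²/18 = 2.7378,  s₂²/n₂ = 11.03²/33 = 3.6867
SE = √(s₁²/n₁ + s₂²/n₂) = √(2.7378 + 3.6867) = 2.5347
df (Welch-Satterthwaite) = (s₁²/n₁ + s₂²/n₂)² / [(s₁²/n₁)²/(n₁-1) + (s₂²/n₂)²/(n₂-1)] ≈ 47.68
t = (x̄₁ - x̄₂) / SE = (51.15 - 56.45) / 2.5347 = -5.30 / 2.5347 = -2.091
p-value = 0.0419

Since p-value < α = 0.1, we reject H₀.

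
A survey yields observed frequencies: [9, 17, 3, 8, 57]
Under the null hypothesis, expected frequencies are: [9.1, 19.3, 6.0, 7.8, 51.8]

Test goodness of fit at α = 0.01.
Chi-square goodness of fit test:
H₀: observed counts match expected distribution
H₁: observed counts differ from expected distribution
df = k - 1 = 4
χ² = Σ(O - E)²/E
   = (9 - 9.1)²/9.1 + (17 - 19.3)²/19.3 + (3 - 6.0)²/6.0 + (8 - 7.8)²/7.8 + (57 - 51.8)²/51.8
   = 0.001 + 0.274 + 1.500 + 0.005 + 0.522
   = 2.30
p-value = 0.6803

Since p-value > α = 0.01, we fail to reject H₀.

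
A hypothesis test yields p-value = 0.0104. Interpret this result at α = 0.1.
Since p = 0.0104 < α = 0.1, reject H₀.
There is sufficient evidence to reject the null hypothesis; the result is statistically significant at the 0.1 level.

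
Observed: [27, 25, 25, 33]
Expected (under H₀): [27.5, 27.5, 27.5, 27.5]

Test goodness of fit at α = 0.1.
Chi-square goodness of fit test:
H₀: observed counts match expected distribution
H₁: observed counts differ from expected distribution
df = k - 1 = 3
χ² = Σ(O - E)²/E
   = (27 - 27.5)²/27.5 + (25 - 27.5)²/27.5 + (25 - 27.5)²/27.5 + (33 - 27.5)²/27.5
   = 0.009 + 0.227 + 0.227 + 1.100
   = 1.56
p-value = 0.6677

Since p-value > α = 0.1, we fail to reject H₀.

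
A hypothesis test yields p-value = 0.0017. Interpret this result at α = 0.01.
Since p = 0.0017 < α = 0.01, reject H₀.
There is sufficient evidence to reject the null hypothesis; the result is statistically significant at the 0.01 level.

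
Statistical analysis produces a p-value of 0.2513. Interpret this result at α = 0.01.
Since p = 0.2513 > α = 0.01, fail to reject H₀.
There is insufficient evidence to reject the null hypothesis; the result is not statistically significant at the 0.01 level.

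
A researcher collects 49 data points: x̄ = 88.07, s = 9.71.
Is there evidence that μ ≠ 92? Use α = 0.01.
One-sample t-test:
H₀: μ = 92
H₁: μ ≠ 92
df = n - 1 = 48
t = (x̄ - μ₀) / (s/√n) = (88.07 - 92) / (9.71/√49) = -2.833
p-value = 0.0067

Since p-value < α = 0.01, we reject H₀.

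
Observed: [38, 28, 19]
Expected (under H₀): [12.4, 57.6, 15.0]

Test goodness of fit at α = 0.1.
Chi-square goodness of fit test:
H₀: observed counts match expected distribution
H₁: observed counts differ from expected distribution
df = k - 1 = 2
χ² = Σ(O - E)²/E
   = (38 - 12.4)²/12.4 + (28 - 57.6)²/57.6 + (19 - 15.0)²/15.0
   = 52.852 + 15.211 + 1.067
   = 69.13
p-value < 0.0001

Since p-value < α = 0.1, we reject H₀.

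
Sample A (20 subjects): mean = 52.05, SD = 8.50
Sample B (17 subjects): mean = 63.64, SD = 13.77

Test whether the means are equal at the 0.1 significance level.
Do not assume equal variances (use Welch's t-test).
Welch's two-sample t-test:
H₀: μ₁ = μ₂
H₁: μ₁ ≠ μ₂
s₁²/n₁ = 8.50²/20 = 3.6125,  s₂²/n₂ = 13.77²/17 = 11.1537
SE = √(s₁²/n₁ + s₂²/n₂) = √(3.6125 + 11.1537) = 3.8427
df (Welch-Satterthwaite) = (s₁²/n₁ + s₂²/n₂)² / [(s₁²/n₁)²/(n₁-1) + (s₂²/n₂)²/(n₂-1)] ≈ 25.77
t = (x̄₁ - x̄₂) / SE = (52.05 - 63.64) / 3.8427 = -11.59 / 3.8427 = -3.016
p-value = 0.0057

Since p-value < α = 0.1, we reject H₀.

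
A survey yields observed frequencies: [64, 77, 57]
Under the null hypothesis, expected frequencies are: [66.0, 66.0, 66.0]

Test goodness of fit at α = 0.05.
Chi-square goodness of fit test:
H₀: observed counts match expected distribution
H₁: observed counts differ from expected distribution
df = k - 1 = 2
χ² = Σ(O - E)²/E
   = (64 - 66.0)²/66.0 + (77 - 66.0)²/66.0 + (57 - 66.0)²/66.0
   = 0.061 + 1.833 + 1.227
   = 3.12
p-value = 0.2100

Since p-value > α = 0.05, we fail to reject H₀.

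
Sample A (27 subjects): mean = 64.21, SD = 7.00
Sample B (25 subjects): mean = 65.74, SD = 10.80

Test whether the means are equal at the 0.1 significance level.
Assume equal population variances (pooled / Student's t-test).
Student's two-sample t-test (equal variances):
H₀: μ₁ = μ₂
H₁: μ₁ ≠ μ₂
df = n₁ + n₂ - 2 = 50
Pooled variance s_p² = [(n₁-1)s₁² + (n₂-1)s₂²] / (n₁ + n₂ - 2) = [(26)(7.00²) + (24)(10.80²)] / 50 = 81.4672
SE = √(s_p²(1/n₁ + 1/n₂)) = √(81.4672 × (1/27 + 1/25)) = 2.5052
t = (x̄₁ - x̄₂) / SE = (64.21 - 65.74) / 2.5052 = -1.53 / 2.5052 = -0.611
p-value = 0.5441

Since p-value > α = 0.1, we fail to reject H₀.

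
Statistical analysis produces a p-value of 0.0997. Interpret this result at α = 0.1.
Since p = 0.0997 < α = 0.1, reject H₀.
There is sufficient evidence to reject the null hypothesis; the result is statistically significant at the 0.1 level.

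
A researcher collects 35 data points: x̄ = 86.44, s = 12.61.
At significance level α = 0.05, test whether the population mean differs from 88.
One-sample t-test:
H₀: μ = 88
H₁: μ ≠ 88
df = n - 1 = 34
t = (x̄ - μ₀) / (s/√n) = (86.44 - 88) / (12.61/√35) = -0.732
p-value = 0.4693

Since p-value > α = 0.05, we fail to reject H₀.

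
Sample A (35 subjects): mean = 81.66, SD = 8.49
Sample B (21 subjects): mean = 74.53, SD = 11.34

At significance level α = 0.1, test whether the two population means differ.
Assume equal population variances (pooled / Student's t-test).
Student's two-sample t-test (equal variances):
H₀: μ₁ = μ₂
H₁: μ₁ ≠ μ₂
df = n₁ + n₂ - 2 = 54
Pooled variance s_p² = [(n₁-1)s₁² + (n₂-1)s₂²] / (n₁ + n₂ - 2) = [(34)(8.49²) + (20)(11.34²)] / 54 = 93.0118
SE = √(s_p²(1/n₁ + 1/n₂)) = √(93.0118 × (1/35 + 1/21)) = 2.6621
t = (x̄₁ - x̄₂) / SE = (81.66 - 74.53) / 2.6621 = 7.13 / 2.6621 = 2.678
p-value = 0.0098

Since p-value < α = 0.1, we reject H₀.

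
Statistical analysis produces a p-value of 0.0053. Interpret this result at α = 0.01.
Since p = 0.0053 < α = 0.01, reject H₀.
There is sufficient evidence to reject the null hypothesis; the result is statistically significant at the 0.01 level.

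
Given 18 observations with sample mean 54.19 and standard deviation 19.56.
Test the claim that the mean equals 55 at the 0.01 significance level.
One-sample t-test:
H₀: μ = 55
H₁: μ ≠ 55
df = n - 1 = 17
t = (x̄ - μ₀) / (s/√n) = (54.19 - 55) / (19.56/√18) = -0.176
p-value = 0.8626

Since p-value > α = 0.01, we fail to reject H₀.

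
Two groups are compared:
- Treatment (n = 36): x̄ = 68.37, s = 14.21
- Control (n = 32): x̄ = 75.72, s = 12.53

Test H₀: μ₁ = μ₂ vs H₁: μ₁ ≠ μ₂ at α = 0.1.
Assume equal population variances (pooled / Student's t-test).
Student's two-sample t-test (equal variances):
H₀: μ₁ = μ₂
H₁: μ₁ ≠ μ₂
df = n₁ + n₂ - 2 = 66
Pooled variance s_p² = [(n₁-1)s₁² + (n₂-1)s₂²] / (n₁ + n₂ - 2) = [(35)(14.21²) + (31)(12.53²)] / 66 = 180.8238
SE = √(s_p²(1/n₁ + 1/n₂)) = √(180.8238 × (1/36 + 1/32)) = 3.2671
t = (x̄₁ - x̄₂) / SE = (68.37 - 75.72) / 3.2671 = -7.35 / 3.2671 = -2.250
p-value = 0.0278

Since p-value < α = 0.1, we reject H₀.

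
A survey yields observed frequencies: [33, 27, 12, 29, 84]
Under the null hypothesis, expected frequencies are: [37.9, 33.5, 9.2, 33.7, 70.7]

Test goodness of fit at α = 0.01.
Chi-square goodness of fit test:
H₀: observed counts match expected distribution
H₁: observed counts differ from expected distribution
df = k - 1 = 4
χ² = Σ(O - E)²/E
   = (33 - 37.9)²/37.9 + (27 - 33.5)²/33.5 + (12 - 9.2)²/9.2 + (29 - 33.7)²/33.7 + (84 - 70.7)²/70.7
   = 0.634 + 1.261 + 0.852 + 0.655 + 2.502
   = 5.90
p-value = 0.2064

Since p-value > α = 0.01, we fail to reject H₀.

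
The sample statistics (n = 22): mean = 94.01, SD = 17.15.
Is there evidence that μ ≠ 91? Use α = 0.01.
One-sample t-test:
H₀: μ = 91
H₁: μ ≠ 91
df = n - 1 = 21
t = (x̄ - μ₀) / (s/√n) = (94.01 - 91) / (17.15/√22) = 0.823
p-value = 0.4196

Since p-value > α = 0.01, we fail to reject H₀.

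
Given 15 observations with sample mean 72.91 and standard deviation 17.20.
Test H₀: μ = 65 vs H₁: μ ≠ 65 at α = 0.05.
One-sample t-test:
H₀: μ = 65
H₁: μ ≠ 65
df = n - 1 = 14
t = (x̄ - μ₀) / (s/√n) = (72.91 - 65) / (17.20/√15) = 1.781
p-value = 0.0966

Since p-value > α = 0.05, we fail to reject H₀.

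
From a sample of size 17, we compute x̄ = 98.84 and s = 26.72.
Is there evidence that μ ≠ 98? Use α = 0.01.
One-sample t-test:
H₀: μ = 98
H₁: μ ≠ 98
df = n - 1 = 16
t = (x̄ - μ₀) / (s/√n) = (98.84 - 98) / (26.72/√17) = 0.130
p-value = 0.8985

Since p-value > α = 0.01, we fail to reject H₀.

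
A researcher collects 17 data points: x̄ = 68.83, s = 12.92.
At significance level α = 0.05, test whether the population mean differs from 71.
One-sample t-test:
H₀: μ = 71
H₁: μ ≠ 71
df = n - 1 = 16
t = (x̄ - μ₀) / (s/√n) = (68.83 - 71) / (12.92/√17) = -0.693
p-value = 0.4985

Since p-value > α = 0.05, we fail to reject H₀.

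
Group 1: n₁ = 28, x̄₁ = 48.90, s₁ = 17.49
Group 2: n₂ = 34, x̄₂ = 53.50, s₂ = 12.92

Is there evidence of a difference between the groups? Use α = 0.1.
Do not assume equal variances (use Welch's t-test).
Welch's two-sample t-test:
H₀: μ₁ = μ₂
H₁: μ₁ ≠ μ₂
s₁²/n₁ = 17.49²/28 = 10.9250,  s₂²/n₂ = 12.92²/34 = 4.9096
SE = √(s₁²/n₁ + s₂²/n₂) = √(10.9250 + 4.9096) = 3.9793
df (Welch-Satterthwaite) = (s₁²/n₁ + s₂²/n₂)² / [(s₁²/n₁)²/(n₁-1) + (s₂²/n₂)²/(n₂-1)] ≈ 48.68
t = (x̄₁ - x̄₂) / SE = (48.90 - 53.50) / 3.9793 = -4.60 / 3.9793 = -1.156
p-value = 0.2533

Since p-value > α = 0.1, we fail to reject H₀.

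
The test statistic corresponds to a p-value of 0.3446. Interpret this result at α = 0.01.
Since p = 0.3446 > α = 0.01, fail to reject H₀.
There is insufficient evidence to reject the null hypothesis; the result is not statistically significant at the 0.01 level.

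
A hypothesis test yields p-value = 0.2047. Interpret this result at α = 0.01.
Since p = 0.2047 > α = 0.01, fail to reject H₀.
There is insufficient evidence to reject the null hypothesis; the result is not statistically significant at the 0.01 level.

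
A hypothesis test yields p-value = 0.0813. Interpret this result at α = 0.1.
Since p = 0.0813 < α = 0.1, reject H₀.
There is sufficient evidence to reject the null hypothesis; the result is statistically significant at the 0.1 level.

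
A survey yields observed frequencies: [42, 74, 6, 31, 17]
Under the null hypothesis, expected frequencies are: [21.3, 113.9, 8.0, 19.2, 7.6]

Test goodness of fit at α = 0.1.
Chi-square goodness of fit test:
H₀: observed counts match expected distribution
H₁: observed counts differ from expected distribution
df = k - 1 = 4
χ² = Σ(O - E)²/E
   = (42 - 21.3)²/21.3 + (74 - 113.9)²/113.9 + (6 - 8.0)²/8.0 + (31 - 19.2)²/19.2 + (17 - 7.6)²/7.6
   = 20.117 + 13.977 + 0.500 + 7.252 + 11.626
   = 53.47
p-value < 0.0001

Since p-value < α = 0.1, we reject H₀.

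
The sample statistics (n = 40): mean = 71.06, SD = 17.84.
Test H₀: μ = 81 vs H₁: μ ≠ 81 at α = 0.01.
One-sample t-test:
H₀: μ = 81
H₁: μ ≠ 81
df = n - 1 = 39
t = (x̄ - μ₀) / (s/√n) = (71.06 - 81) / (17.84/√40) = -3.524
p-value = 0.0011

Since p-value < α = 0.01, we reject H₀.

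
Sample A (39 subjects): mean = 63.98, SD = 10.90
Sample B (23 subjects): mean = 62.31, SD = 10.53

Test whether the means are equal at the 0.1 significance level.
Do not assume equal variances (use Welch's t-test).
Welch's two-sample t-test:
H₀: μ₁ = μ₂
H₁: μ₁ ≠ μ₂
s₁²/n₁ = 10.90²/39 = 3.0464,  s₂²/n₂ = 10.53²/23 = 4.8209
SE = √(s₁²/n₁ + s₂²/n₂) = √(3.0464 + 4.8209) = 2.8049
df (Welch-Satterthwaite) = (s₁²/n₁ + s₂²/n₂)² / [(s₁²/n₁)²/(n₁-1) + (s₂²/n₂)²/(n₂-1)] ≈ 47.59
t = (x̄₁ - x̄₂) / SE = (63.98 - 62.31) / 2.8049 = 1.67 / 2.8049 = 0.595
p-value = 0.5544

Since p-value > α = 0.1, we fail to reject H₀.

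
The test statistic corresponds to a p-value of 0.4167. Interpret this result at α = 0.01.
Since p = 0.4167 > α = 0.01, fail to reject H₀.
There is insufficient evidence to reject the null hypothesis; the result is not statistically significant at the 0.01 level.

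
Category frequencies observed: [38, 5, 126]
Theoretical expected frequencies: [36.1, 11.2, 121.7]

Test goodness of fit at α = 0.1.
Chi-square goodness of fit test:
H₀: observed counts match expected distribution
H₁: observed counts differ from expected distribution
df = k - 1 = 2
χ² = Σ(O - E)²/E
   = (38 - 36.1)²/36.1 + (5 - 11.2)²/11.2 + (126 - 121.7)²/121.7
   = 0.100 + 3.432 + 0.152
   = 3.68
p-value = 0.1585

Since p-value > α = 0.1, we fail to reject H₀.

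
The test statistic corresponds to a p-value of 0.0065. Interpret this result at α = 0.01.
Since p = 0.0065 < α = 0.01, reject H₀.
There is sufficient evidence to reject the null hypothesis; the result is statistically significant at the 0.01 level.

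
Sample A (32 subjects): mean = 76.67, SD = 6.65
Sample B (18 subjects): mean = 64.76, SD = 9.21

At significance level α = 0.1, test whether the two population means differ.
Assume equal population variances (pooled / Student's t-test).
Student's two-sample t-test (equal variances):
H₀: μ₁ = μ₂
H₁: μ₁ ≠ μ₂
df = n₁ + n₂ - 2 = 48
Pooled variance s_p² = [(n₁-1)s₁² + (n₂-1)s₂²] / (n₁ + n₂ - 2) = [(31)(6.65²) + (17)(9.21²)] / 48 = 58.6022
SE = √(s_p²(1/n₁ + 1/n₂)) = √(58.6022 × (1/32 + 1/18)) = 2.2554
t = (x̄₁ - x̄₂) / SE = (76.67 - 64.76) / 2.2554 = 11.91 / 2.2554 = 5.281
p-value < 0.0001

Since p-value < α = 0.1, we reject H₀.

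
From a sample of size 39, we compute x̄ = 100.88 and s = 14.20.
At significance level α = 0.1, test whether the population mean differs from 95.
One-sample t-test:
H₀: μ = 95
H₁: μ ≠ 95
df = n - 1 = 38
t = (x̄ - μ₀) / (s/√n) = (100.88 - 95) / (14.20/√39) = 2.586
p-value = 0.0137

Since p-value < α = 0.1, we reject H₀.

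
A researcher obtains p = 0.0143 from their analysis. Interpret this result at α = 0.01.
Since p = 0.0143 > α = 0.01, fail to reject H₀.
There is insufficient evidence to reject the null hypothesis; the result is not statistically significant at the 0.01 level.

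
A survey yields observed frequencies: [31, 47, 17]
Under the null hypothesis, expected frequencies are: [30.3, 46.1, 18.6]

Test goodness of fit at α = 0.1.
Chi-square goodness of fit test:
H₀: observed counts match expected distribution
H₁: observed counts differ from expected distribution
df = k - 1 = 2
χ² = Σ(O - E)²/E
   = (31 - 30.3)²/30.3 + (47 - 46.1)²/46.1 + (17 - 18.6)²/18.6
   = 0.016 + 0.018 + 0.138
   = 0.17
p-value = 0.9179

Since p-value > α = 0.1, we fail to reject H₀.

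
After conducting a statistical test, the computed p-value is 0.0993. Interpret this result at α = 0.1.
Since p = 0.0993 < α = 0.1, reject H₀.
There is sufficient evidence to reject the null hypothesis; the result is statistically significant at the 0.1 level.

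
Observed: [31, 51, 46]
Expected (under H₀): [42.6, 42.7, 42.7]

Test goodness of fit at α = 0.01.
Chi-square goodness of fit test:
H₀: observed counts match expected distribution
H₁: observed counts differ from expected distribution
df = k - 1 = 2
χ² = Σ(O - E)²/E
   = (31 - 42.6)²/42.6 + (51 - 42.7)²/42.7 + (46 - 42.7)²/42.7
   = 3.159 + 1.613 + 0.255
   = 5.03
p-value = 0.0810

Since p-value > α = 0.01, we fail to reject H₀.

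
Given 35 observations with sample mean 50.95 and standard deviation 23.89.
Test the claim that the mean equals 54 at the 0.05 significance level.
One-sample t-test:
H₀: μ = 54
H₁: μ ≠ 54
df = n - 1 = 34
t = (x̄ - μ₀) / (s/√n) = (50.95 - 54) / (23.89/√35) = -0.755
p-value = 0.4553

Since p-value > α = 0.05, we fail to reject H₀.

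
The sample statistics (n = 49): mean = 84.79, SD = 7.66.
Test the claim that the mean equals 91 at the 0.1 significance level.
One-sample t-test:
H₀: μ = 91
H₁: μ ≠ 91
df = n - 1 = 48
t = (x̄ - μ₀) / (s/√n) = (84.79 - 91) / (7.66/√49) = -5.675
p-value < 0.0001

Since p-value < α = 0.1, we reject H₀.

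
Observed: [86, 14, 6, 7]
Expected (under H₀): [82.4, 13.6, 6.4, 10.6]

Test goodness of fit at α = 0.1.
Chi-square goodness of fit test:
H₀: observed counts match expected distribution
H₁: observed counts differ from expected distribution
df = k - 1 = 3
χ² = Σ(O - E)²/E
   = (86 - 82.4)²/82.4 + (14 - 13.6)²/13.6 + (6 - 6.4)²/6.4 + (7 - 10.6)²/10.6
   = 0.157 + 0.012 + 0.025 + 1.223
   = 1.42
p-value = 0.7016

Since p-value > α = 0.1, we fail to reject H₀.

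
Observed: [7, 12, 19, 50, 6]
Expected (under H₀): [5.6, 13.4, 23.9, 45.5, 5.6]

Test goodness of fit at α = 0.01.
Chi-square goodness of fit test:
H₀: observed counts match expected distribution
H₁: observed counts differ from expected distribution
df = k - 1 = 4
χ² = Σ(O - E)²/E
   = (7 - 5.6)²/5.6 + (12 - 13.4)²/13.4 + (19 - 23.9)²/23.9 + (50 - 45.5)²/45.5 + (6 - 5.6)²/5.6
   = 0.350 + 0.146 + 1.005 + 0.445 + 0.029
   = 1.97
p-value = 0.7404

Since p-value > α = 0.01, we fail to reject H₀.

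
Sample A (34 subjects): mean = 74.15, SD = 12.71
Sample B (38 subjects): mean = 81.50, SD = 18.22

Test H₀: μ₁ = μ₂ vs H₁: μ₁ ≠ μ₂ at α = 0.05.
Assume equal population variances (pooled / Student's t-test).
Student's two-sample t-test (equal variances):
H₀: μ₁ = μ₂
H₁: μ₁ ≠ μ₂
df = n₁ + n₂ - 2 = 70
Pooled variance s_p² = [(n₁-1)s₁² + (n₂-1)s₂²] / (n₁ + n₂ - 2) = [(33)(12.71²) + (37)(18.22²)] / 70 = 251.6255
SE = √(s_p²(1/n₁ + 1/n₂)) = √(251.6255 × (1/34 + 1/38)) = 3.7447
t = (x̄₁ - x̄₂) / SE = (74.15 - 81.50) / 3.7447 = -7.35 / 3.7447 = -1.963
p-value = 0.0536

Since p-value > α = 0.05, we fail to reject H₀.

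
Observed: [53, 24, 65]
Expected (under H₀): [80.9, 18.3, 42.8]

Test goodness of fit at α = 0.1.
Chi-square goodness of fit test:
H₀: observed counts match expected distribution
H₁: observed counts differ from expected distribution
df = k - 1 = 2
χ² = Σ(O - E)²/E
   = (53 - 80.9)²/80.9 + (24 - 18.3)²/18.3 + (65 - 42.8)²/42.8
   = 9.622 + 1.775 + 11.515
   = 22.91
p-value < 0.0001

Since p-value < α = 0.1, we reject H₀.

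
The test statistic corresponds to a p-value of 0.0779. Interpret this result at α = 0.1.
Since p = 0.0779 < α = 0.1, reject H₀.
There is sufficient evidence to reject the null hypothesis; the result is statistically significant at the 0.1 level.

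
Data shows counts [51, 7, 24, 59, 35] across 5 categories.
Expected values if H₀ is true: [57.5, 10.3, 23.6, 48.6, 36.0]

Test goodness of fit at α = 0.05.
Chi-square goodness of fit test:
H₀: observed counts match expected distribution
H₁: observed counts differ from expected distribution
df = k - 1 = 4
χ² = Σ(O - E)²/E
   = (51 - 57.5)²/57.5 + (7 - 10.3)²/10.3 + (24 - 23.6)²/23.6 + (59 - 48.6)²/48.6 + (35 - 36.0)²/36.0
   = 0.735 + 1.057 + 0.007 + 2.226 + 0.028
   = 4.05
p-value = 0.3990

Since p-value > α = 0.05, we fail to reject H₀.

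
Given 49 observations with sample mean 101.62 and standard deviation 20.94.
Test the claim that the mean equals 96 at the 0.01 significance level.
One-sample t-test:
H₀: μ = 96
H₁: μ ≠ 96
df = n - 1 = 48
t = (x̄ - μ₀) / (s/√n) = (101.62 - 96) / (20.94/√49) = 1.879
p-value = 0.0664

Since p-value > α = 0.01, we fail to reject H₀.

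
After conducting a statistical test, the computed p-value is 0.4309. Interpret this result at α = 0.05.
Since p = 0.4309 > α = 0.05, fail to reject H₀.
There is insufficient evidence to reject the null hypothesis; the result is not statistically significant at the 0.05 level.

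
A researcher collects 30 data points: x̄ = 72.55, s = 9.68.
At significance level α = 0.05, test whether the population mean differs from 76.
One-sample t-test:
H₀: μ = 76
H₁: μ ≠ 76
df = n - 1 = 29
t = (x̄ - μ₀) / (s/√n) = (72.55 - 76) / (9.68/√30) = -1.952
p-value = 0.0606

Since p-value > α = 0.05, we fail to reject H₀.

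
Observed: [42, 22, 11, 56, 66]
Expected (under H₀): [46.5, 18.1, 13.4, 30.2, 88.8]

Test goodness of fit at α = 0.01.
Chi-square goodness of fit test:
H₀: observed counts match expected distribution
H₁: observed counts differ from expected distribution
df = k - 1 = 4
χ² = Σ(O - E)²/E
   = (42 - 46.5)²/46.5 + (22 - 18.1)²/18.1 + (11 - 13.4)²/13.4 + (56 - 30.2)²/30.2 + (66 - 88.8)²/88.8
   = 0.435 + 0.840 + 0.430 + 22.041 + 5.854
   = 29.60
p-value < 0.0001

Since p-value < α = 0.01, we reject H₀.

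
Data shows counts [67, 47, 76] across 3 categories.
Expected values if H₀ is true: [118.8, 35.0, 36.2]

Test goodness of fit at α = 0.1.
Chi-square goodness of fit test:
H₀: observed counts match expected distribution
H₁: observed counts differ from expected distribution
df = k - 1 = 2
χ² = Σ(O - E)²/E
   = (67 - 118.8)²/118.8 + (47 - 35.0)²/35.0 + (76 - 36.2)²/36.2
   = 22.586 + 4.114 + 43.758
   = 70.46
p-value < 0.0001

Since p-value < α = 0.1, we reject H₀.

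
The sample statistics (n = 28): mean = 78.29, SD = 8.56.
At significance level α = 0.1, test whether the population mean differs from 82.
One-sample t-test:
H₀: μ = 82
H₁: μ ≠ 82
df = n - 1 = 27
t = (x̄ - μ₀) / (s/√n) = (78.29 - 82) / (8.56/√28) = -2.293
p-value = 0.0298

Since p-value < α = 0.1, we reject H₀.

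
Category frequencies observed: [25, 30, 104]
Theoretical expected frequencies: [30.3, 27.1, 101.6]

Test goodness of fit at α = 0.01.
Chi-square goodness of fit test:
H₀: observed counts match expected distribution
H₁: observed counts differ from expected distribution
df = k - 1 = 2
χ² = Σ(O - E)²/E
   = (25 - 30.3)²/30.3 + (30 - 27.1)²/27.1 + (104 - 101.6)²/101.6
   = 0.927 + 0.310 + 0.057
   = 1.29
p-value = 0.5236

Since p-value > α = 0.01, we fail to reject H₀.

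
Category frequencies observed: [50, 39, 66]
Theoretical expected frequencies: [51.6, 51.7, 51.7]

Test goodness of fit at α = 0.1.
Chi-square goodness of fit test:
H₀: observed counts match expected distribution
H₁: observed counts differ from expected distribution
df = k - 1 = 2
χ² = Σ(O - E)²/E
   = (50 - 51.6)²/51.6 + (39 - 51.7)²/51.7 + (66 - 51.7)²/51.7
   = 0.050 + 3.120 + 3.955
   = 7.12
p-value = 0.0284

Since p-value < α = 0.1, we reject H₀.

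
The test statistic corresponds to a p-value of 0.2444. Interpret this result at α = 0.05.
Since p = 0.2444 > α = 0.05, fail to reject H₀.
There is insufficient evidence to reject the null hypothesis; the result is not statistically significant at the 0.05 level.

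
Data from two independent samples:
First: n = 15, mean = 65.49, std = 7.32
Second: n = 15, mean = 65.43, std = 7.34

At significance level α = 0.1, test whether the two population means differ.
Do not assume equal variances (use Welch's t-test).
Welch's two-sample t-test:
H₀: μ₁ = μ₂
H₁: μ₁ ≠ μ₂
s₁²/n₁ = 7.32²/15 = 3.5722,  s₂²/n₂ = 7.34²/15 = 3.5917
SE = √(s₁²/n₁ + s₂²/n₂) = √(3.5722 + 3.5917) = 2.6765
df (Welch-Satterthwaite) = (s₁²/n₁ + s₂²/n₂)² / [(s₁²/n₁)²/(n₁-1) + (s₂²/n₂)²/(n₂-1)] ≈ 28.00
t = (x̄₁ - x̄₂) / SE = (65.49 - 65.43) / 2.6765 = 0.06 / 2.6765 = 0.022
p-value = 0.9823

Since p-value > α = 0.1, we fail to reject H₀.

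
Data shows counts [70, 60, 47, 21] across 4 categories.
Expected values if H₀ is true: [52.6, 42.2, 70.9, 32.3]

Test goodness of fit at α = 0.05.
Chi-square goodness of fit test:
H₀: observed counts match expected distribution
H₁: observed counts differ from expected distribution
df = k - 1 = 3
χ² = Σ(O - E)²/E
   = (70 - 52.6)²/52.6 + (60 - 42.2)²/42.2 + (47 - 70.9)²/70.9 + (21 - 32.3)²/32.3
   = 5.756 + 7.508 + 8.057 + 3.953
   = 25.27
p-value < 0.0001

Since p-value < α = 0.05, we reject H₀.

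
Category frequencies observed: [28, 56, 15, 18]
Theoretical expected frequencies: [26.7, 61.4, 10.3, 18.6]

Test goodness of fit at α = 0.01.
Chi-square goodness of fit test:
H₀: observed counts match expected distribution
H₁: observed counts differ from expected distribution
df = k - 1 = 3
χ² = Σ(O - E)²/E
   = (28 - 26.7)²/26.7 + (56 - 61.4)²/61.4 + (15 - 10.3)²/10.3 + (18 - 18.6)²/18.6
   = 0.063 + 0.475 + 2.145 + 0.019
   = 2.70
p-value = 0.4398

Since p-value > α = 0.01, we fail to reject H₀.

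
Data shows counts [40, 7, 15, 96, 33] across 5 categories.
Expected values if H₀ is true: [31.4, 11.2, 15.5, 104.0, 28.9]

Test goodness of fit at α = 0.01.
Chi-square goodness of fit test:
H₀: observed counts match expected distribution
H₁: observed counts differ from expected distribution
df = k - 1 = 4
χ² = Σ(O - E)²/E
   = (40 - 31.4)²/31.4 + (7 - 11.2)²/11.2 + (15 - 15.5)²/15.5 + (96 - 104.0)²/104.0 + (33 - 28.9)²/28.9
   = 2.355 + 1.575 + 0.016 + 0.615 + 0.582
   = 5.14
p-value = 0.2729

Since p-value > α = 0.01, we fail to reject H₀.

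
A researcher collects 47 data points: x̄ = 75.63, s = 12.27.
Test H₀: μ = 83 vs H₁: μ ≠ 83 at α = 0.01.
One-sample t-test:
H₀: μ = 83
H₁: μ ≠ 83
df = n - 1 = 46
t = (x̄ - μ₀) / (s/√n) = (75.63 - 83) / (12.27/√47) = -4.118
p-value = 0.0002

Since p-value < α = 0.01, we reject H₀.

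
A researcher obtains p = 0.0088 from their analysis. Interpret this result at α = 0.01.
Since p = 0.0088 < α = 0.01, reject H₀.
There is sufficient evidence to reject the null hypothesis; the result is statistically significant at the 0.01 level.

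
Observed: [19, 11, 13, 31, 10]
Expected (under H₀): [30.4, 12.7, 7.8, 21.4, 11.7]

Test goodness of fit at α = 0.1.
Chi-square goodness of fit test:
H₀: observed counts match expected distribution
H₁: observed counts differ from expected distribution
df = k - 1 = 4
χ² = Σ(O - E)²/E
   = (19 - 30.4)²/30.4 + (11 - 12.7)²/12.7 + (13 - 7.8)²/7.8 + (31 - 21.4)²/21.4 + (10 - 11.7)²/11.7
   = 4.275 + 0.228 + 3.467 + 4.307 + 0.247
   = 12.52
p-value = 0.0139

Since p-value < α = 0.1, we reject H₀.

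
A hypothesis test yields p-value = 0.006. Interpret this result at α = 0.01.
Since p = 0.006 < α = 0.01, reject H₀.
There is sufficient evidence to reject the null hypothesis; the result is statistically significant at the 0.01 level.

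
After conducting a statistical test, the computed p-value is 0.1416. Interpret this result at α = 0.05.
Since p = 0.1416 > α = 0.05, fail to reject H₀.
There is insufficient evidence to reject the null hypothesis; the result is not statistically significant at the 0.05 level.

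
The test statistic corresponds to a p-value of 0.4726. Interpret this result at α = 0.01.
Since p = 0.4726 > α = 0.01, fail to reject H₀.
There is insufficient evidence to reject the null hypothesis; the result is not statistically significant at the 0.01 level.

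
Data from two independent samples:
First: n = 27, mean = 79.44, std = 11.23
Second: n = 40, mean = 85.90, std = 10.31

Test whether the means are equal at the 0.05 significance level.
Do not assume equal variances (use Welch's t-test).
Welch's two-sample t-test:
H₀: μ₁ = μ₂
H₁: μ₁ ≠ μ₂
s₁²/n₁ = 11.23²/27 = 4.6708,  s₂²/n₂ = 10.31²/40 = 2.6574
SE = √(s₁²/n₁ + s₂²/n₂) = √(4.6708 + 2.6574) = 2.7071
df (Welch-Satterthwaite) = (s₁²/n₁ + s₂²/n₂)² / [(s₁²/n₁)²/(n₁-1) + (s₂²/n₂)²/(n₂-1)] ≈ 52.64
t = (x̄₁ - x̄₂) / SE = (79.44 - 85.90) / 2.7071 = -6.46 / 2.7071 = -2.386
p-value = 0.0206

Since p-value < α = 0.05, we reject H₀.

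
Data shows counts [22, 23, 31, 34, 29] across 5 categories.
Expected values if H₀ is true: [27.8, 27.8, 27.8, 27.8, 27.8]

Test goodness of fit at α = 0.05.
Chi-square goodness of fit test:
H₀: observed counts match expected distribution
H₁: observed counts differ from expected distribution
df = k - 1 = 4
χ² = Σ(O - E)²/E
   = (22 - 27.8)²/27.8 + (23 - 27.8)²/27.8 + (31 - 27.8)²/27.8 + (34 - 27.8)²/27.8 + (29 - 27.8)²/27.8
   = 1.210 + 0.829 + 0.368 + 1.383 + 0.052
   = 3.84
p-value = 0.4278

Since p-value > α = 0.05, we fail to reject H₀.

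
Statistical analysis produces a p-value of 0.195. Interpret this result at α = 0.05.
Since p = 0.195 > α = 0.05, fail to reject H₀.
There is insufficient evidence to reject the null hypothesis; the result is not statistically significant at the 0.05 level.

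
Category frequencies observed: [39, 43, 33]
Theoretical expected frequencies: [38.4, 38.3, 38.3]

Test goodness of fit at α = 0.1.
Chi-square goodness of fit test:
H₀: observed counts match expected distribution
H₁: observed counts differ from expected distribution
df = k - 1 = 2
χ² = Σ(O - E)²/E
   = (39 - 38.4)²/38.4 + (43 - 38.3)²/38.3 + (33 - 38.3)²/38.3
   = 0.009 + 0.577 + 0.733
   = 1.32
p-value = 0.5170

Since p-value > α = 0.1, we fail to reject H₀.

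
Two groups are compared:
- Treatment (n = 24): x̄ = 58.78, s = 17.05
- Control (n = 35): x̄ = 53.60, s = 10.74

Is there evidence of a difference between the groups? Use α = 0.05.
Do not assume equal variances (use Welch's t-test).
Welch's two-sample t-test:
H₀: μ₁ = μ₂
H₁: μ₁ ≠ μ₂
s₁²/n₁ = 17.05²/24 = 12.1126,  s₂²/n₂ = 10.74²/35 = 3.2956
SE = √(s₁²/n₁ + s₂²/n₂) = √(12.1126 + 3.2956) = 3.9253
df (Welch-Satterthwaite) = (s₁²/n₁ + s₂²/n₂)² / [(s₁²/n₁)²/(n₁-1) + (s₂²/n₂)²/(n₂-1)] ≈ 35.44
t = (x̄₁ - x̄₂) / SE = (58.78 - 53.60) / 3.9253 = 5.18 / 3.9253 = 1.320
p-value = 0.1954

Since p-value > α = 0.05, we fail to reject H₀.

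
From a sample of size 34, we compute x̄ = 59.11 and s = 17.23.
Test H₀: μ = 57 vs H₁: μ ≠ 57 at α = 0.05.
One-sample t-test:
H₀: μ = 57
H₁: μ ≠ 57
df = n - 1 = 33
t = (x̄ - μ₀) / (s/√n) = (59.11 - 57) / (17.23/√34) = 0.714
p-value = 0.4802

Since p-value > α = 0.05, we fail to reject H₀.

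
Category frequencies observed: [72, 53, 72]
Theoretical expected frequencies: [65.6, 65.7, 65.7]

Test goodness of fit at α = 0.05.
Chi-square goodness of fit test:
H₀: observed counts match expected distribution
H₁: observed counts differ from expected distribution
df = k - 1 = 2
χ² = Σ(O - E)²/E
   = (72 - 65.6)²/65.6 + (53 - 65.7)²/65.7 + (72 - 65.7)²/65.7
   = 0.624 + 2.455 + 0.604
   = 3.68
p-value = 0.1585

Since p-value > α = 0.05, we fail to reject H₀.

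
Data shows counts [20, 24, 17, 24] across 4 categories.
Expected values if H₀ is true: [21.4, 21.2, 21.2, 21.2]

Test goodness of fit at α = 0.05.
Chi-square goodness of fit test:
H₀: observed counts match expected distribution
H₁: observed counts differ from expected distribution
df = k - 1 = 3
χ² = Σ(O - E)²/E
   = (20 - 21.4)²/21.4 + (24 - 21.2)²/21.2 + (17 - 21.2)²/21.2 + (24 - 21.2)²/21.2
   = 0.092 + 0.370 + 0.832 + 0.370
   = 1.66
p-value = 0.6451

Since p-value > α = 0.05, we fail to reject H₀.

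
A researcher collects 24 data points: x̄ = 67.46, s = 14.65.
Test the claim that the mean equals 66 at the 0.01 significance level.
One-sample t-test:
H₀: μ = 66
H₁: μ ≠ 66
df = n - 1 = 23
t = (x̄ - μ₀) / (s/√n) = (67.46 - 66) / (14.65/√24) = 0.488
p-value = 0.6300

Since p-value > α = 0.01, we fail to reject H₀.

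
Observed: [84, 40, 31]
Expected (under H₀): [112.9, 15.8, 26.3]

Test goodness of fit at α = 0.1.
Chi-square goodness of fit test:
H₀: observed counts match expected distribution
H₁: observed counts differ from expected distribution
df = k - 1 = 2
χ² = Σ(O - E)²/E
   = (84 - 112.9)²/112.9 + (40 - 15.8)²/15.8 + (31 - 26.3)²/26.3
   = 7.398 + 37.066 + 0.840
   = 45.30
p-value < 0.0001

Since p-value < α = 0.1, we reject H₀.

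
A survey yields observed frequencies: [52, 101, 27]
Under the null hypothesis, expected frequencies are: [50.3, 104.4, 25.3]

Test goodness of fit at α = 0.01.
Chi-square goodness of fit test:
H₀: observed counts match expected distribution
H₁: observed counts differ from expected distribution
df = k - 1 = 2
χ² = Σ(O - E)²/E
   = (52 - 50.3)²/50.3 + (101 - 104.4)²/104.4 + (27 - 25.3)²/25.3
   = 0.057 + 0.111 + 0.114
   = 0.28
p-value = 0.8683

Since p-value > α = 0.01, we fail to reject H₀.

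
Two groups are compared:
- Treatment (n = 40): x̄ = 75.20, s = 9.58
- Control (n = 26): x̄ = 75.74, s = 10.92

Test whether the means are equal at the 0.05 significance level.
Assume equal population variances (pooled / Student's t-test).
Student's two-sample t-test (equal variances):
H₀: μ₁ = μ₂
H₁: μ₁ ≠ μ₂
df = n₁ + n₂ - 2 = 64
Pooled variance s_p² = [(n₁-1)s₁² + (n₂-1)s₂²] / (n₁ + n₂ - 2) = [(39)(9.58²) + (25)(10.92²)] / 64 = 102.5069
SE = √(s_p²(1/n₁ + 1/n₂)) = √(102.5069 × (1/40 + 1/26)) = 2.5505
t = (x̄₁ - x̄₂) / SE = (75.20 - 75.74) / 2.5505 = -0.54 / 2.5505 = -0.212
p-value = 0.8330

Since p-value > α = 0.05, we fail to reject H₀.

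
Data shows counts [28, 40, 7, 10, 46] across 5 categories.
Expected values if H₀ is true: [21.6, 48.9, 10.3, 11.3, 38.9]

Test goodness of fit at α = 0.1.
Chi-square goodness of fit test:
H₀: observed counts match expected distribution
H₁: observed counts differ from expected distribution
df = k - 1 = 4
χ² = Σ(O - E)²/E
   = (28 - 21.6)²/21.6 + (40 - 48.9)²/48.9 + (7 - 10.3)²/10.3 + (10 - 11.3)²/11.3 + (46 - 38.9)²/38.9
   = 1.896 + 1.620 + 1.057 + 0.150 + 1.296
   = 6.02
p-value = 0.1977

Since p-value > α = 0.1, we fail to reject H₀.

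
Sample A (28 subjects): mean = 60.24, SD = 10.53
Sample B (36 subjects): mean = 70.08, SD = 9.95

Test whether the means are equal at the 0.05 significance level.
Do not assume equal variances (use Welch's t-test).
Welch's two-sample t-test:
H₀: μ₁ = μ₂
H₁: μ₁ ≠ μ₂
s₁²/n₁ = 10.53²/28 = 3.9600,  s₂²/n₂ = 9.95²/36 = 2.7501
SE = √(s₁²/n₁ + s₂²/n₂) = √(3.9600 + 2.7501) = 2.5904
df (Welch-Satterthwaite) = (s₁²/n₁ + s₂²/n₂)² / [(s₁²/n₁)²/(n₁-1) + (s₂²/n₂)²/(n₂-1)] ≈ 56.50
t = (x̄₁ - x̄₂) / SE = (60.24 - 70.08) / 2.5904 = -9.84 / 2.5904 = -3.799
p-value = 0.0004

Since p-value < α = 0.05, we reject H₀.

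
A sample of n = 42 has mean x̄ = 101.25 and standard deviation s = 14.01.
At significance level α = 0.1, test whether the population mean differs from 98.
One-sample t-test:
H₀: μ = 98
H₁: μ ≠ 98
df = n - 1 = 41
t = (x̄ - μ₀) / (s/√n) = (101.25 - 98) / (14.01/√42) = 1.503
p-value = 0.1404

Since p-value > α = 0.1, we fail to reject H₀.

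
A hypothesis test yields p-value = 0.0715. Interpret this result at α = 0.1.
Since p = 0.0715 < α = 0.1, reject H₀.
There is sufficient evidence to reject the null hypothesis; the result is statistically significant at the 0.1 level.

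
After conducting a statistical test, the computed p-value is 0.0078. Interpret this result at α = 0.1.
Since p = 0.0078 < α = 0.1, reject H₀.
There is sufficient evidence to reject the null hypothesis; the result is statistically significant at the 0.1 level.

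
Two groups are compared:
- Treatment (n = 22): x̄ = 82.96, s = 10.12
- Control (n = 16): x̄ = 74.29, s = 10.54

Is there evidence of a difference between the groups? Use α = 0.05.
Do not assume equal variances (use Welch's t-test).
Welch's two-sample t-test:
H₀: μ₁ = μ₂
H₁: μ₁ ≠ μ₂
s₁²/n₁ = 10.12²/22 = 4.6552,  s₂²/n₂ = 10.54²/16 = 6.9432
SE = √(s₁²/n₁ + s₂²/n₂) = √(4.6552 + 6.9432) = 3.4056
df (Welch-Satterthwaite) = (s₁²/n₁ + s₂²/n₂)² / [(s₁²/n₁)²/(n₁-1) + (s₂²/n₂)²/(n₂-1)] ≈ 31.68
t = (x̄₁ - x̄₂) / SE = (82.96 - 74.29) / 3.4056 = 8.67 / 3.4056 = 2.546
p-value = 0.0160

Since p-value < α = 0.05, we reject H₀.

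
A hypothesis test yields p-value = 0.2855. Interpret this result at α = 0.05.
Since p = 0.2855 > α = 0.05, fail to reject H₀.
There is insufficient evidence to reject the null hypothesis; the result is not statistically significant at the 0.05 level.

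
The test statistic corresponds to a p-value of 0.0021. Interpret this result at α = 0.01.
Since p = 0.0021 < α = 0.01, reject H₀.
There is sufficient evidence to reject the null hypothesis; the result is statistically significant at the 0.01 level.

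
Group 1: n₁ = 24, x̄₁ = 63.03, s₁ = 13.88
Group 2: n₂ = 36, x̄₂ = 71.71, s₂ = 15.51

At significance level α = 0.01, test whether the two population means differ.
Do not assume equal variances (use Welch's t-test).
Welch's two-sample t-test:
H₀: μ₁ = μ₂
H₁: μ₁ ≠ μ₂
s₁²/n₁ = 13.88²/24 = 8.0273,  s₂²/n₂ = 15.51²/36 = 6.6822
SE = √(s₁²/n₁ + s₂²/n₂) = √(8.0273 + 6.6822) = 3.8353
df (Welch-Satterthwaite) = (s₁²/n₁ + s₂²/n₂)² / [(s₁²/n₁)²/(n₁-1) + (s₂²/n₂)²/(n₂-1)] ≈ 53.07
t = (x̄₁ - x̄₂) / SE = (63.03 - 71.71) / 3.8353 = -8.68 / 3.8353 = -2.263
p-value = 0.0277

Since p-value > α = 0.01, we fail to reject H₀.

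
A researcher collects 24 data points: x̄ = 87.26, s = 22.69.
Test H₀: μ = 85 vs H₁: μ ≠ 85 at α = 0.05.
One-sample t-test:
H₀: μ = 85
H₁: μ ≠ 85
df = n - 1 = 23
t = (x̄ - μ₀) / (s/√n) = (87.26 - 85) / (22.69/√24) = 0.488
p-value = 0.6302

Since p-value > α = 0.05, we fail to reject H₀.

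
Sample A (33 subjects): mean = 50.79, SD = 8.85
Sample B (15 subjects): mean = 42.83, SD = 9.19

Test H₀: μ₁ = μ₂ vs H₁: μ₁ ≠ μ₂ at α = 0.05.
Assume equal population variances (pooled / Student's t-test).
Student's two-sample t-test (equal variances):
H₀: μ₁ = μ₂
H₁: μ₁ ≠ μ₂
df = n₁ + n₂ - 2 = 46
Pooled variance s_p² = [(n₁-1)s₁² + (n₂-1)s₂²] / (n₁ + n₂ - 2) = [(32)(8.85²) + (14)(9.19²)] / 46 = 80.1892
SE = √(s_p²(1/n₁ + 1/n₂)) = √(80.1892 × (1/33 + 1/15)) = 2.7885
t = (x̄₁ - x̄₂) / SE = (50.79 - 42.83) / 2.7885 = 7.96 / 2.7885 = 2.855
p-value = 0.0064

Since p-value < α = 0.05, we reject H₀.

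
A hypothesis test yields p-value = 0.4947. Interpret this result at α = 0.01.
Since p = 0.4947 > α = 0.01, fail to reject H₀.
There is insufficient evidence to reject the null hypothesis; the result is not statistically significant at the 0.01 level.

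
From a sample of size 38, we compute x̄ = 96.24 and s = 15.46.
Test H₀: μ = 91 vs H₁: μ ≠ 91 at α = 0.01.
One-sample t-test:
H₀: μ = 91
H₁: μ ≠ 91
df = n - 1 = 37
t = (x̄ - μ₀) / (s/√n) = (96.24 - 91) / (15.46/√38) = 2.089
p-value = 0.0436

Since p-value > α = 0.01, we fail to reject H₀.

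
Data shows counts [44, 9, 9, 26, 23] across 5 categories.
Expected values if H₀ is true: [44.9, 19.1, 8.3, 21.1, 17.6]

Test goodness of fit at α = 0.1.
Chi-square goodness of fit test:
H₀: observed counts match expected distribution
H₁: observed counts differ from expected distribution
df = k - 1 = 4
χ² = Σ(O - E)²/E
   = (44 - 44.9)²/44.9 + (9 - 19.1)²/19.1 + (9 - 8.3)²/8.3 + (26 - 21.1)²/21.1 + (23 - 17.6)²/17.6
   = 0.018 + 5.341 + 0.059 + 1.138 + 1.657
   = 8.21
p-value = 0.0841

Since p-value < α = 0.1, we reject H₀.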